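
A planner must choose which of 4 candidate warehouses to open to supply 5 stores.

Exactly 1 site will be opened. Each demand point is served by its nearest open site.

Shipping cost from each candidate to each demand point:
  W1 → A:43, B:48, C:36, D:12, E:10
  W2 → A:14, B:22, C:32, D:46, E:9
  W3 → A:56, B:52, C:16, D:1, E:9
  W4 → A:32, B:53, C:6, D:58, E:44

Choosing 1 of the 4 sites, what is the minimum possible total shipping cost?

Open {W2}.
  A→W2 14, B→W2 22, C→W2 32, D→W2 46, E→W2 9  ⇒ total 123.
Compare {W3}: total 134.
Compare {W1}: total 149.
No size-1 selection does better; minimum is 123.

123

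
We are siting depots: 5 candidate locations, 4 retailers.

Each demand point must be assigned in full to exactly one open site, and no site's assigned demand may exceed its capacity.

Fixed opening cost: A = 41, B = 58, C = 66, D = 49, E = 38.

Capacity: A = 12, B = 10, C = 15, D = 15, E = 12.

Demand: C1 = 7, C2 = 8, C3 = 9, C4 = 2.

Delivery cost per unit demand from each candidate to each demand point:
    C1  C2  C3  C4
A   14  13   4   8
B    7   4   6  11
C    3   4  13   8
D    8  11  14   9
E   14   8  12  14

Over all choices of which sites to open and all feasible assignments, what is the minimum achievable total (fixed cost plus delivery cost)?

Open {A, C}; cheapest assignment that respects the capacities:
  A (cap 12, load 11): C3, C4 — cost 9×4 + 2×8 = 52
  C (cap 15, load 15): C1, C2 — cost 7×3 + 8×4 = 53
  Shipping 105, fixed 107 → total 212.
  Any other capacity-feasible assignment to {A, C} ships for at least 105.
Compare {A, C, E}: its best feasible assignment gives total 250.
Compare {A, C, D}: its best feasible assignment gives total 261.
Every other set of open sites that can feasibly serve all demand totals ≥ 250 even under its best assignment. Minimum: 212.

212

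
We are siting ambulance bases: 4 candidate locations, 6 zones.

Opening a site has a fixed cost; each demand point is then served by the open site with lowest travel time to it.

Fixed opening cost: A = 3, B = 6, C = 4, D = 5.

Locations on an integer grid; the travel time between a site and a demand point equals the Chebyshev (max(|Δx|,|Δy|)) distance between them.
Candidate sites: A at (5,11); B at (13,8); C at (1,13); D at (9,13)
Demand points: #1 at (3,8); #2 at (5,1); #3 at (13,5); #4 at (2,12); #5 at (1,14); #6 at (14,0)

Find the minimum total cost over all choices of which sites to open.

36

Open {B, C}: assign each demand point to its cheapest open site.
  #1→C 5, #2→B 8, #3→B 3, #4→C 1, #5→C 1, #6→B 8
  travel time 26, fixed 10 → total 36.
Compare {A, B, C}: travel time 24 + fixed 13 = 37.
Compare {A, B}: travel time 29 + fixed 9 = 38.
Compare {A, C}: travel time 34 + fixed 7 = 41.
All other subsets cost ≥ 37. Minimum total cost: 36.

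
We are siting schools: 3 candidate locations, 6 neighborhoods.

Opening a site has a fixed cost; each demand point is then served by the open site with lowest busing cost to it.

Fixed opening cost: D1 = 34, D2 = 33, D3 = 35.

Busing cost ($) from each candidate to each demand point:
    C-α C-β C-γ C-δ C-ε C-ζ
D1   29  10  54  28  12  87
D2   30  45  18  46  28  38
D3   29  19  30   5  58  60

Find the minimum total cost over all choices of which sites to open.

Open {D1, D2}: assign each demand point to its cheapest open site.
  C-α→D1 29, C-β→D1 10, C-γ→D2 18, C-δ→D1 28, C-ε→D1 12, C-ζ→D2 38
  busing cost 135, fixed 67 → total 202.
Compare {D2, D3}: busing cost 137 + fixed 68 = 205.
Compare {D1, D2, D3}: busing cost 112 + fixed 102 = 214.
Compare {D1, D3}: busing cost 146 + fixed 69 = 215.
All other subsets cost ≥ 205. Minimum total cost: 202.

202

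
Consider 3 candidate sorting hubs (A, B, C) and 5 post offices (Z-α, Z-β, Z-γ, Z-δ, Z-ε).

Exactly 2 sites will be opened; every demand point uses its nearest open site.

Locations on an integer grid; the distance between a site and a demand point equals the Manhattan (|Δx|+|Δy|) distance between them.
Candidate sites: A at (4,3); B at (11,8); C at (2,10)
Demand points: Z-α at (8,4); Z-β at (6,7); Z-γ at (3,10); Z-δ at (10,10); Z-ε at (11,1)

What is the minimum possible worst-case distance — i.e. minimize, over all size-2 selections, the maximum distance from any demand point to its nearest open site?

7

Open {B, C}.
  Farthest demand point is Z-α at distance 7 (to B); all others are ≤ 7.
With {A, B} the worst case is 8.
With {A, C} the worst case is 9.
No size-2 selection achieves below 7.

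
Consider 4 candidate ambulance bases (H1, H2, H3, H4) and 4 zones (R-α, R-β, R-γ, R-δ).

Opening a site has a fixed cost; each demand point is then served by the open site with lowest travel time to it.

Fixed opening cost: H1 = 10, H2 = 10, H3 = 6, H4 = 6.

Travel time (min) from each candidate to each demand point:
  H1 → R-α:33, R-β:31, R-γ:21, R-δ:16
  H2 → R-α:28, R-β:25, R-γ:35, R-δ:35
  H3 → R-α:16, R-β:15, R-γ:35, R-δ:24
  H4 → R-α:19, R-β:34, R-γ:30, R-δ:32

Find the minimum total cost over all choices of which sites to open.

Open {H1, H3}: assign each demand point to its cheapest open site.
  R-α→H3 16, R-β→H3 15, R-γ→H1 21, R-δ→H1 16
  travel time 68, fixed 16 → total 84.
Compare {H1, H3, H4}: travel time 68 + fixed 22 = 90.
Compare {H1, H2, H3}: travel time 68 + fixed 26 = 94.
Compare {H3}: travel time 90 + fixed 6 = 96.
All other subsets cost ≥ 90. Minimum total cost: 84.

84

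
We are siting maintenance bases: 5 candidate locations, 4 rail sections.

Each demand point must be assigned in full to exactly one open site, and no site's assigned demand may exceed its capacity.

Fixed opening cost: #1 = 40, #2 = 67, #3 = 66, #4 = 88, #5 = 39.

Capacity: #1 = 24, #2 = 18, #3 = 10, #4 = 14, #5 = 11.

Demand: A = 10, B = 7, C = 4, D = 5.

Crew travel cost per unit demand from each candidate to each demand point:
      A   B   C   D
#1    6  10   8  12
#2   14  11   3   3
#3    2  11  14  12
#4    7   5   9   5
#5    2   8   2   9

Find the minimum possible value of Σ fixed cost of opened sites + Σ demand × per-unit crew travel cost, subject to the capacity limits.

230

Open {#2, #5}; cheapest assignment that respects the capacities:
  #2 (cap 18, load 16): B, C, D — cost 7×11 + 4×3 + 5×3 = 104
  #5 (cap 11, load 10): A — cost 10×2 = 20
  Shipping 124, fixed 106 → total 230.
  Any other capacity-feasible assignment to {#2, #5} ships for at least 124.
Compare {#2, #3}: its best feasible assignment gives total 257.
Compare {#1, #5}: its best feasible assignment gives total 261.
Every other set of open sites that can feasibly serve all demand totals ≥ 257 even under its best assignment. Minimum: 230.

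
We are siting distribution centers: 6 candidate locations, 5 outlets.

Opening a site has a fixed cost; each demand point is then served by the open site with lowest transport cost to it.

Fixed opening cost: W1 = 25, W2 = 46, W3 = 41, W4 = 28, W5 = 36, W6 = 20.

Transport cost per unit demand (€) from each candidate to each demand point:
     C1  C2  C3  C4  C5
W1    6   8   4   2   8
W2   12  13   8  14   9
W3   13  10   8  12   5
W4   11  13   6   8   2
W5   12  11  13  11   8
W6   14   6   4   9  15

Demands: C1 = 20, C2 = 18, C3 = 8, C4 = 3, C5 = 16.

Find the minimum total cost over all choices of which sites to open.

371

Open {W1, W4, W6}: assign each demand point to its cheapest open site.
  C1→W1 20×6=120, C2→W6 18×6=108, C3→W1 8×4=32, C4→W1 3×2=6, C5→W4 16×2=32
  transport cost 298, fixed 73 → total 371.
Compare {W1, W4}: transport cost 334 + fixed 53 = 387.
Compare {W1, W4, W5, W6}: transport cost 298 + fixed 109 = 407.
Compare {W1, W3, W4, W6}: transport cost 298 + fixed 114 = 412.
All other subsets cost ≥ 387. Minimum total cost: 371.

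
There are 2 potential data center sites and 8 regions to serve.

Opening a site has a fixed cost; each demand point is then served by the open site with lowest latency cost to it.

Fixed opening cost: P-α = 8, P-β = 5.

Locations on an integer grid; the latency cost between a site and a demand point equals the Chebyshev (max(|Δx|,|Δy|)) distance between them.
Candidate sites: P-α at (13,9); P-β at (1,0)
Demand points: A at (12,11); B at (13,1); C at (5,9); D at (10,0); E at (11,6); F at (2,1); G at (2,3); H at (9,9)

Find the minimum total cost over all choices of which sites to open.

Open {P-α, P-β}: assign each demand point to its cheapest open site.
  A→P-α 2, B→P-α 8, C→P-α 8, D→P-α 9, E→P-α 3, F→P-β 1, G→P-β 3, H→P-α 4
  latency cost 38, fixed 13 → total 51.
Compare {P-α}: latency cost 56 + fixed 8 = 64.
Compare {P-β}: latency cost 64 + fixed 5 = 69.

51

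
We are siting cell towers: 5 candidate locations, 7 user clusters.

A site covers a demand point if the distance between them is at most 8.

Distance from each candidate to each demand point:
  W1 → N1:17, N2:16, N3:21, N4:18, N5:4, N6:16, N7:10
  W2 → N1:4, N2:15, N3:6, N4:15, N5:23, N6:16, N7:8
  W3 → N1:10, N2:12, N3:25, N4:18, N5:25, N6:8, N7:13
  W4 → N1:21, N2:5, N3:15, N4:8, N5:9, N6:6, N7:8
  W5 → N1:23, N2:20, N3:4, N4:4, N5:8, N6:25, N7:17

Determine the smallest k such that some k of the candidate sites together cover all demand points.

Coverage sets (demand points within 8 of each site):
  W1: {N5}
  W2: {N1, N3, N7}
  W3: {N6}
  W4: {N2, N4, N6, N7}
  W5: {N3, N4, N5}
No 2 sites suffice: every size-2 union leaves at least one demand point uncovered.
But {W1, W2, W4} covers everything, so the minimum is 3.

3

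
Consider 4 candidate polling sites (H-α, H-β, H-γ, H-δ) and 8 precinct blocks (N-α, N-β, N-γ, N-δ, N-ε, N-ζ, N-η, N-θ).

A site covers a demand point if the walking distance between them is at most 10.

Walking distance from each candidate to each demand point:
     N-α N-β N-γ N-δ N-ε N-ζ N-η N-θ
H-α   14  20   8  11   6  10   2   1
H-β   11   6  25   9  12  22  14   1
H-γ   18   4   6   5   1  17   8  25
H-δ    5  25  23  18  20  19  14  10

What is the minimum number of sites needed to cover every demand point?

3

Coverage sets (demand points within 10 of each site):
  H-α: {N-γ, N-ε, N-ζ, N-η, N-θ}
  H-β: {N-β, N-δ, N-θ}
  H-γ: {N-β, N-γ, N-δ, N-ε, N-η}
  H-δ: {N-α, N-θ}
No 2 sites suffice: every size-2 union leaves at least one demand point uncovered.
But {H-α, H-β, H-δ} covers everything, so the minimum is 3.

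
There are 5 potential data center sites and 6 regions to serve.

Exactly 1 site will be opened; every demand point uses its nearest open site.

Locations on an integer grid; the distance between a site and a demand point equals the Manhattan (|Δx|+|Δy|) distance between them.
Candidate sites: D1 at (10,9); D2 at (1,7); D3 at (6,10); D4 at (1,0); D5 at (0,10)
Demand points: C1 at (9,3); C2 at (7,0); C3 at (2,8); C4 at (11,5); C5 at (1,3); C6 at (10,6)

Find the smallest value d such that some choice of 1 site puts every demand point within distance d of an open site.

12

Open {D3}.
  Farthest demand point is C5 at distance 12 (to D3); all others are ≤ 12.
With {D2} the worst case is 13.
With {D1} the worst case is 15.
No size-1 selection achieves below 12.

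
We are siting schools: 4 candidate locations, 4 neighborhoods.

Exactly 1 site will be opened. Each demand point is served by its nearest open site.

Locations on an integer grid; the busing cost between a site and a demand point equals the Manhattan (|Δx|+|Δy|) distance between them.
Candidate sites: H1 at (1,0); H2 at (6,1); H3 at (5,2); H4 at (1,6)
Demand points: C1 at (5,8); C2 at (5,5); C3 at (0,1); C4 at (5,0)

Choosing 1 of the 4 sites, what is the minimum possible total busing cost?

Open {H3}.
  C1→H3 6, C2→H3 3, C3→H3 6, C4→H3 2  ⇒ total 17.
Compare {H2}: total 21.
Compare {H1}: total 27.
No size-1 selection does better; minimum is 17.

17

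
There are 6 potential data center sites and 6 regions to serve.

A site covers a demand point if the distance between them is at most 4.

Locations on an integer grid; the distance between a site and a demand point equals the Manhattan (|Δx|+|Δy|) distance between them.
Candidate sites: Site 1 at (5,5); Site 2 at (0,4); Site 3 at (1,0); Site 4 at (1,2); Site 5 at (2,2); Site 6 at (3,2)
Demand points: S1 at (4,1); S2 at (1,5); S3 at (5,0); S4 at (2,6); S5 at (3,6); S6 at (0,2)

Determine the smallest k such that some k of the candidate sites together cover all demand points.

Coverage sets (demand points within 4 of each site):
  Site 1: {S2, S4, S5}
  Site 2: {S2, S4, S6}
  Site 3: {S1, S3, S6}
  Site 4: {S1, S2, S6}
  Site 5: {S1, S2, S4, S6}
  Site 6: {S1, S3, S5, S6}
No single site covers all 6 demand points.
But {Site 1, Site 3} covers everything, so the minimum is 2.

2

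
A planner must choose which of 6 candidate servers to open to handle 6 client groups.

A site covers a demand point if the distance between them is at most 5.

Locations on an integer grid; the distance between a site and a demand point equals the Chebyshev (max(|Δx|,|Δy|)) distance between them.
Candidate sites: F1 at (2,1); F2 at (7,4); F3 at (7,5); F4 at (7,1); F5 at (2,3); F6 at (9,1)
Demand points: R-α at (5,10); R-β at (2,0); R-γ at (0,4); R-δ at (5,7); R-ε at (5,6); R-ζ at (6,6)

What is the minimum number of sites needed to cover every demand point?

2

Coverage sets (demand points within 5 of each site):
  F1: {R-β, R-γ, R-ε, R-ζ}
  F2: {R-β, R-δ, R-ε, R-ζ}
  F3: {R-α, R-β, R-δ, R-ε, R-ζ}
  F4: {R-β, R-ε, R-ζ}
  F5: {R-β, R-γ, R-δ, R-ε, R-ζ}
  F6: {R-ε, R-ζ}
No single site covers all 6 demand points.
But {F1, F3} covers everything, so the minimum is 2.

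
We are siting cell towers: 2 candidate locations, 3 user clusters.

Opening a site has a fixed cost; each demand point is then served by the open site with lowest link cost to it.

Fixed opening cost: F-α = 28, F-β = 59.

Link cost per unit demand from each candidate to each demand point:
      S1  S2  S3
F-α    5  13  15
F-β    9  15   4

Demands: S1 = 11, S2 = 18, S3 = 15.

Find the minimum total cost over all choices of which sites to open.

436

Open {F-α, F-β}: assign each demand point to its cheapest open site.
  S1→F-α 11×5=55, S2→F-α 18×13=234, S3→F-β 15×4=60
  link cost 349, fixed 87 → total 436.
Compare {F-β}: link cost 429 + fixed 59 = 488.
Compare {F-α}: link cost 514 + fixed 28 = 542.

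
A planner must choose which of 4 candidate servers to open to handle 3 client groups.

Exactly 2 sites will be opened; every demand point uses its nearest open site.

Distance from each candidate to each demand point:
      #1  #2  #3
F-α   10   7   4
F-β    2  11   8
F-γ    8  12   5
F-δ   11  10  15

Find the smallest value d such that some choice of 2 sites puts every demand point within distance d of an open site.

Open {F-α, F-β}.
  Farthest demand point is #2 at distance 7 (to F-α); all others are ≤ 7.
With {F-α, F-γ} the worst case is 8.
With {F-α, F-δ} the worst case is 10.
No size-2 selection achieves below 7.

7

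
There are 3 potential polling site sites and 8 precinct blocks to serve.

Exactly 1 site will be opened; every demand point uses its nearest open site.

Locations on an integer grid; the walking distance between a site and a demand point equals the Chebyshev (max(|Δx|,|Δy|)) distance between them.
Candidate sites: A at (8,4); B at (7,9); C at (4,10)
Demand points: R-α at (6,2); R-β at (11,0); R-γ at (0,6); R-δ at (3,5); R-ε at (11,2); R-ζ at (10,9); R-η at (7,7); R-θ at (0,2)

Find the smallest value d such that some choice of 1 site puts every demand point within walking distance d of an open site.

8

Open {A}.
  Farthest demand point is R-γ at walking distance 8 (to A); all others are ≤ 8.
With {B} the worst case is 9.
With {C} the worst case is 10.
No size-1 selection achieves below 8.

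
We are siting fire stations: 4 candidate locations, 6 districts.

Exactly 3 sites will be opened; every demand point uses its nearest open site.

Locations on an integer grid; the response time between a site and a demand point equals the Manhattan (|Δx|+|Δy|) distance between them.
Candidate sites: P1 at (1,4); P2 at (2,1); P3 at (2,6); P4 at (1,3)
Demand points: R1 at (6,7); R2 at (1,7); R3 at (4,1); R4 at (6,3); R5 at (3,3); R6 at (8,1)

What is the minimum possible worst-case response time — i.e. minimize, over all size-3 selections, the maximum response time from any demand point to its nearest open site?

Open {P1, P2, P3}.
  Farthest demand point is R4 at response time 6 (to P1); all others are ≤ 6.
With {P2, P3, P4} the worst case is 6.
With {P1, P2, P4} the worst case is 8.
No size-3 selection achieves below 6.

6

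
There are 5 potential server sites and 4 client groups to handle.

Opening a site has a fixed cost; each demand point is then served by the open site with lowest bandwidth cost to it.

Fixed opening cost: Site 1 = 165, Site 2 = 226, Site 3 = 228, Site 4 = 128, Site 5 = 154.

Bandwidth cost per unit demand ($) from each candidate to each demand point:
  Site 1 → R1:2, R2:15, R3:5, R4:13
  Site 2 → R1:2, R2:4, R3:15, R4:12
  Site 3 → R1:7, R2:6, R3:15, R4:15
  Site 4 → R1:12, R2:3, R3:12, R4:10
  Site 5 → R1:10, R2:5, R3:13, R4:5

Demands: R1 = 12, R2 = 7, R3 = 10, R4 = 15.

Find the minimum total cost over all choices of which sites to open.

503

Open {Site 1, Site 5}: assign each demand point to its cheapest open site.
  R1→Site 1 12×2=24, R2→Site 5 7×5=35, R3→Site 1 10×5=50, R4→Site 5 15×5=75
  bandwidth cost 184, fixed 319 → total 503.
Compare {Site 5}: bandwidth cost 360 + fixed 154 = 514.
Compare {Site 1, Site 4}: bandwidth cost 245 + fixed 293 = 538.
Compare {Site 1}: bandwidth cost 374 + fixed 165 = 539.
All other subsets cost ≥ 514. Minimum total cost: 503.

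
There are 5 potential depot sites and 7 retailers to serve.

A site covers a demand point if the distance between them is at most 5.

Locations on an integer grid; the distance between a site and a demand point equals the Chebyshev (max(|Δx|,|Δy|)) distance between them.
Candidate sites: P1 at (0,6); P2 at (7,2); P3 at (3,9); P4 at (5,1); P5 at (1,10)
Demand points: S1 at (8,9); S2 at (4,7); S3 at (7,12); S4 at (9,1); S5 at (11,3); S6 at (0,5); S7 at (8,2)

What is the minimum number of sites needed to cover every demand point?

2

Coverage sets (demand points within 5 of each site):
  P1: {S2, S6}
  P2: {S2, S4, S5, S7}
  P3: {S1, S2, S3, S6}
  P4: {S4, S6, S7}
  P5: {S2, S6}
No single site covers all 7 demand points.
But {P2, P3} covers everything, so the minimum is 2.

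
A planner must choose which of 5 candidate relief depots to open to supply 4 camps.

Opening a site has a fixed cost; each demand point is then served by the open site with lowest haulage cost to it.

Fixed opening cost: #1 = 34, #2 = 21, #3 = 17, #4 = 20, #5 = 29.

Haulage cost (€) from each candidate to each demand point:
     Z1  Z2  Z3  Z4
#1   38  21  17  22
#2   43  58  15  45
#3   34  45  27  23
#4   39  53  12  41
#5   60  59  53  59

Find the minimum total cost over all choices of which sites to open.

132

Open {#1}: assign each demand point to its cheapest open site.
  Z1→#1 38, Z2→#1 21, Z3→#1 17, Z4→#1 22
  haulage cost 98, fixed 34 → total 132.
Compare {#1, #3}: haulage cost 94 + fixed 51 = 145.
Compare {#3}: haulage cost 129 + fixed 17 = 146.
Compare {#1, #4}: haulage cost 93 + fixed 54 = 147.
All other subsets cost ≥ 145. Minimum total cost: 132.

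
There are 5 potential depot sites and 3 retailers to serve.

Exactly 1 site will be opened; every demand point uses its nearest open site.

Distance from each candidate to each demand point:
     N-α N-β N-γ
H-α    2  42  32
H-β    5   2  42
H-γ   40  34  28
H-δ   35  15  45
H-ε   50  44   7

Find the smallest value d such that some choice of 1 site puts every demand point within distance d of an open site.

Open {H-γ}.
  Farthest demand point is N-α at distance 40 (to H-γ); all others are ≤ 40.
With {H-α} the worst case is 42.
With {H-β} the worst case is 42.
No size-1 selection achieves below 40.

40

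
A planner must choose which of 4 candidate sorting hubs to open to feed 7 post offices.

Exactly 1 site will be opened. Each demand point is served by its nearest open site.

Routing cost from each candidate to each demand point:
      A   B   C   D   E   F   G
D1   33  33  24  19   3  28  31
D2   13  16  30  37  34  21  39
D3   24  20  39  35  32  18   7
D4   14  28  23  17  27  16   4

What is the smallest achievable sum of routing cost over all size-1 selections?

129

Open {D4}.
  A→D4 14, B→D4 28, C→D4 23, D→D4 17, E→D4 27, F→D4 16, G→D4 4  ⇒ total 129.
Compare {D1}: total 171.
Compare {D3}: total 175.
No size-1 selection does better; minimum is 129.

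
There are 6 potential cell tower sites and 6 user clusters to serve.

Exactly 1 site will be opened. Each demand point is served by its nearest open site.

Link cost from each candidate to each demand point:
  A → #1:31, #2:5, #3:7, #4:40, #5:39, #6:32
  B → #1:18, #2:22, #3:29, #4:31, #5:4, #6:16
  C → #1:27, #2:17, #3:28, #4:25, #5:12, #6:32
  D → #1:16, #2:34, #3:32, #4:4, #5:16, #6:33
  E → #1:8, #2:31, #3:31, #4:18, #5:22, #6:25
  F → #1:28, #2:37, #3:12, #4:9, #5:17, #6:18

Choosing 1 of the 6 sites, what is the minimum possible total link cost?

120

Open {B}.
  #1→B 18, #2→B 22, #3→B 29, #4→B 31, #5→B 4, #6→B 16  ⇒ total 120.
Compare {F}: total 121.
Compare {D}: total 135.
No size-1 selection does better; minimum is 120.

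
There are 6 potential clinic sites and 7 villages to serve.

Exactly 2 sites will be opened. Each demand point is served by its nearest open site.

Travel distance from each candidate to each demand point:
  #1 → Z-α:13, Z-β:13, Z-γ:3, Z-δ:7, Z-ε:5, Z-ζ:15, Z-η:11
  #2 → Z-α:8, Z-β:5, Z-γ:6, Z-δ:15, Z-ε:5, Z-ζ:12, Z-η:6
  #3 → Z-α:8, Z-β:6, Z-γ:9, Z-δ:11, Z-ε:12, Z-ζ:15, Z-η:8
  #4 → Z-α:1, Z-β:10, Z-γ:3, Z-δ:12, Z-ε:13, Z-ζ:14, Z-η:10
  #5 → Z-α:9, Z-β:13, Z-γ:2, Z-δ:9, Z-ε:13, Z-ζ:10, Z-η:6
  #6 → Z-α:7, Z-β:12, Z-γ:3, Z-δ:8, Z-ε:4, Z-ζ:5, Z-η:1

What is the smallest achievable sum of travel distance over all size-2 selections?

Open {#4, #6}.
  Z-α→#4 1, Z-β→#4 10, Z-γ→#4 3, Z-δ→#6 8, Z-ε→#6 4, Z-ζ→#6 5, Z-η→#6 1  ⇒ total 32.
Compare {#2, #6}: total 33.
Compare {#3, #6}: total 34.
No size-2 selection does better; minimum is 32.

32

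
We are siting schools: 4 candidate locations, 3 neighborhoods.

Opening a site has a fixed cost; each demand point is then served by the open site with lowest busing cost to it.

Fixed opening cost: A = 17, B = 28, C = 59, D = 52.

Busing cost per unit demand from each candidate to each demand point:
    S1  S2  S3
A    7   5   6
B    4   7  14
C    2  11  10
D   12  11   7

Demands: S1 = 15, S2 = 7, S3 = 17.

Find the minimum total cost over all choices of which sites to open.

242

Open {A, B}: assign each demand point to its cheapest open site.
  S1→B 15×4=60, S2→A 7×5=35, S3→A 17×6=102
  busing cost 197, fixed 45 → total 242.
Compare {A, C}: busing cost 167 + fixed 76 = 243.
Compare {A}: busing cost 242 + fixed 17 = 259.
Compare {A, B, C}: busing cost 167 + fixed 104 = 271.
All other subsets cost ≥ 243. Minimum total cost: 242.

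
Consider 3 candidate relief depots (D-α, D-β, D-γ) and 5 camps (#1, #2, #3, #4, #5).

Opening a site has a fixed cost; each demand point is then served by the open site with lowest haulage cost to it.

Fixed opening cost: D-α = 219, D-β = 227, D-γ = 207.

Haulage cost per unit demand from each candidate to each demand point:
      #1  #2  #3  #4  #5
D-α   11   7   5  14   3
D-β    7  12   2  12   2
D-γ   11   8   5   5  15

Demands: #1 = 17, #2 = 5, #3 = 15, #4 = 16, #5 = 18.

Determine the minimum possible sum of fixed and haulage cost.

Open {D-β}: assign each demand point to its cheapest open site.
  #1→D-β 17×7=119, #2→D-β 5×12=60, #3→D-β 15×2=30, #4→D-β 16×12=192, #5→D-β 18×2=36
  haulage cost 437, fixed 227 → total 664.
Compare {D-β, D-γ}: haulage cost 305 + fixed 434 = 739.
Compare {D-α}: haulage cost 575 + fixed 219 = 794.
Compare {D-α, D-γ}: haulage cost 431 + fixed 426 = 857.
All other subsets cost ≥ 739. Minimum total cost: 664.

664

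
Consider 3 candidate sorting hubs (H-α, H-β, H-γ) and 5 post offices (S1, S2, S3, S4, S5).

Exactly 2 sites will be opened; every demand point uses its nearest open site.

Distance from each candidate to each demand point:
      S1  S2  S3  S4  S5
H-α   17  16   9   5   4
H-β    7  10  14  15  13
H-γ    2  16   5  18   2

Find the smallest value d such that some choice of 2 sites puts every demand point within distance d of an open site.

10

Open {H-α, H-β}.
  Farthest demand point is S2 at distance 10 (to H-β); all others are ≤ 10.
With {H-β, H-γ} the worst case is 15.
With {H-α, H-γ} the worst case is 16.
No size-2 selection achieves below 10.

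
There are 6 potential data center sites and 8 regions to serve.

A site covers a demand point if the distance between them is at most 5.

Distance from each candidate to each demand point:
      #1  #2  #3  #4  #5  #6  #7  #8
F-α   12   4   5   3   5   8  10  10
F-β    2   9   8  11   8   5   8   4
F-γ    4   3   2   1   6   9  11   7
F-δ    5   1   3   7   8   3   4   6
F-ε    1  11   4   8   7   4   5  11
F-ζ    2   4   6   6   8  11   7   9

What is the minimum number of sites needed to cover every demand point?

3

Coverage sets (demand points within 5 of each site):
  F-α: {#2, #3, #4, #5}
  F-β: {#1, #6, #8}
  F-γ: {#1, #2, #3, #4}
  F-δ: {#1, #2, #3, #6, #7}
  F-ε: {#1, #3, #6, #7}
  F-ζ: {#1, #2}
No 2 sites suffice: every size-2 union leaves at least one demand point uncovered.
But {F-α, F-β, F-δ} covers everything, so the minimum is 3.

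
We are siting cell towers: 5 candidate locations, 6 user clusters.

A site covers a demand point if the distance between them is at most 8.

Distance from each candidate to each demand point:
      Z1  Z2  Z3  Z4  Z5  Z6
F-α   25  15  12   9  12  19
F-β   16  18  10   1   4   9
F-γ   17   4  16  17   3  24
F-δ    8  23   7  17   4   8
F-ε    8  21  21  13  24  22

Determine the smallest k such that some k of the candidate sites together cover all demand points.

Coverage sets (demand points within 8 of each site):
  F-α: {}
  F-β: {Z4, Z5}
  F-γ: {Z2, Z5}
  F-δ: {Z1, Z3, Z5, Z6}
  F-ε: {Z1}
No 2 sites suffice: every size-2 union leaves at least one demand point uncovered.
But {F-β, F-γ, F-δ} covers everything, so the minimum is 3.

3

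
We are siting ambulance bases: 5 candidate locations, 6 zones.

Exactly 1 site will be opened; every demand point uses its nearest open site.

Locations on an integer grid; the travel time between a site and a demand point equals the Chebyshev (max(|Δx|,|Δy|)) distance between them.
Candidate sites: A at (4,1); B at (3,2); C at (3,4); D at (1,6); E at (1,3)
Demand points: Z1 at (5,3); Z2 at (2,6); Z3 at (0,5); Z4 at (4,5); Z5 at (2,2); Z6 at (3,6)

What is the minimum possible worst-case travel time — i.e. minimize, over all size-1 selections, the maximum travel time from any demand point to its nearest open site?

3

Open {C}.
  Farthest demand point is Z3 at travel time 3 (to C); all others are ≤ 3.
With {B} the worst case is 4.
With {D} the worst case is 4.
No size-1 selection achieves below 3.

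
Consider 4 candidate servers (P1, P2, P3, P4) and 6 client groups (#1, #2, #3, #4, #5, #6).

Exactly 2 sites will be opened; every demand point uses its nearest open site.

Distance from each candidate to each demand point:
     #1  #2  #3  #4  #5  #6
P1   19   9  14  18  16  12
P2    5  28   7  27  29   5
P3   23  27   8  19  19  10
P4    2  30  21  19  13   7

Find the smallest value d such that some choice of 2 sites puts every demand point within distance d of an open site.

18

Open {P1, P2}.
  Farthest demand point is #4 at distance 18 (to P1); all others are ≤ 18.
With {P1, P4} the worst case is 18.
With {P1, P3} the worst case is 19.
No size-2 selection achieves below 18.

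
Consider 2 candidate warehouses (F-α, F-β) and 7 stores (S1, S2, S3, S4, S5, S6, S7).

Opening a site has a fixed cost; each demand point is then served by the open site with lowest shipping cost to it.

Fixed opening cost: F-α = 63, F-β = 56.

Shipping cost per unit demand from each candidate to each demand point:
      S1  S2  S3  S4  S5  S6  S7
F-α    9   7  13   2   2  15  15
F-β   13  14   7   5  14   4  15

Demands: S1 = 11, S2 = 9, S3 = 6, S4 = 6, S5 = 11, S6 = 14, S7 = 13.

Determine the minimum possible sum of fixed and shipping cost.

608

Open {F-α, F-β}: assign each demand point to its cheapest open site.
  S1→F-α 11×9=99, S2→F-α 9×7=63, S3→F-β 6×7=42, S4→F-α 6×2=12, S5→F-α 11×2=22, S6→F-β 14×4=56, S7→F-α 13×15=195
  shipping cost 489, fixed 119 → total 608.
Compare {F-α}: shipping cost 679 + fixed 63 = 742.
Compare {F-β}: shipping cost 746 + fixed 56 = 802.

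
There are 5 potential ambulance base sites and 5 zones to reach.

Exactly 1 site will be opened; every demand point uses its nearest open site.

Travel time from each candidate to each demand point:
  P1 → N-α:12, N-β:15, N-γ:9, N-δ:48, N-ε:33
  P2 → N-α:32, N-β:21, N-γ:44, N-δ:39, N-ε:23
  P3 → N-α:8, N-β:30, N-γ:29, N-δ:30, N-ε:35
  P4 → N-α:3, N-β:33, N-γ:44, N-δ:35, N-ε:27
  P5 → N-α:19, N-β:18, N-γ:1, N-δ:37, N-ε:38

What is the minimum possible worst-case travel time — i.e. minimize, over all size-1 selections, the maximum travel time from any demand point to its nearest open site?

Open {P3}.
  Farthest demand point is N-ε at travel time 35 (to P3); all others are ≤ 35.
With {P5} the worst case is 38.
With {P2} the worst case is 44.
No size-1 selection achieves below 35.

35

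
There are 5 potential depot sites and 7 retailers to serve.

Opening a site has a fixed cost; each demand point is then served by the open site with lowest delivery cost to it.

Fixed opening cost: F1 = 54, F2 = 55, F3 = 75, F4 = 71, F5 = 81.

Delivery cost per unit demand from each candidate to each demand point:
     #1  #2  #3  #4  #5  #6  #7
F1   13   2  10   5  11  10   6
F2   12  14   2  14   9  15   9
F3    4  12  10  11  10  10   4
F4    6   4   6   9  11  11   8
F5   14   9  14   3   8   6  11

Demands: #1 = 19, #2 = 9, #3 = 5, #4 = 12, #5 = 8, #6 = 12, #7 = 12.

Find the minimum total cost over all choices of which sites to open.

Open {F1, F3, F5}: assign each demand point to its cheapest open site.
  #1→F3 19×4=76, #2→F1 9×2=18, #3→F1 5×10=50, #4→F5 12×3=36, #5→F5 8×8=64, #6→F5 12×6=72, #7→F3 12×4=48
  delivery cost 364, fixed 210 → total 574.
Compare {F1, F3}: delivery cost 452 + fixed 129 = 581.
Compare {F3, F5}: delivery cost 427 + fixed 156 = 583.
Compare {F1, F2, F3}: delivery cost 404 + fixed 184 = 588.
All other subsets cost ≥ 581. Minimum total cost: 574.

574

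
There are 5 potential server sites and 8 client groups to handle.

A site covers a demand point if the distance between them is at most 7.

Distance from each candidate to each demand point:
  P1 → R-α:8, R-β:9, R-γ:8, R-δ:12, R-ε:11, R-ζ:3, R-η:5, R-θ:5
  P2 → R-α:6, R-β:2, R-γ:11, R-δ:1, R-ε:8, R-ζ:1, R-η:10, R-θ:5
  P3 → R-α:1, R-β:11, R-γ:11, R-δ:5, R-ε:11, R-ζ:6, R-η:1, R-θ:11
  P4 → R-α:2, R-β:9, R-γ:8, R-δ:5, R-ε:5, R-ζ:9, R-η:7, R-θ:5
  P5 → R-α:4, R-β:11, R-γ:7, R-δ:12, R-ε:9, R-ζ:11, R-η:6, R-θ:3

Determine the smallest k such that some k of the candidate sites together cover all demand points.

3

Coverage sets (demand points within 7 of each site):
  P1: {R-ζ, R-η, R-θ}
  P2: {R-α, R-β, R-δ, R-ζ, R-θ}
  P3: {R-α, R-δ, R-ζ, R-η}
  P4: {R-α, R-δ, R-ε, R-η, R-θ}
  P5: {R-α, R-γ, R-η, R-θ}
No 2 sites suffice: every size-2 union leaves at least one demand point uncovered.
But {P2, P4, P5} covers everything, so the minimum is 3.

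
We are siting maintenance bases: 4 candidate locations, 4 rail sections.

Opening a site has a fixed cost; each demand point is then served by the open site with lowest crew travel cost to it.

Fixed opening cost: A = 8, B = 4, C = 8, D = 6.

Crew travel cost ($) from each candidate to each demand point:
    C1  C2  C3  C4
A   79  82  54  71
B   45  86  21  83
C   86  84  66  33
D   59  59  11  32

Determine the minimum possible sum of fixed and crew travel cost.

Open {B, D}: assign each demand point to its cheapest open site.
  C1→B 45, C2→D 59, C3→D 11, C4→D 32
  crew travel cost 147, fixed 10 → total 157.
Compare {A, B, D}: crew travel cost 147 + fixed 18 = 165.
Compare {B, C, D}: crew travel cost 147 + fixed 18 = 165.
Compare {D}: crew travel cost 161 + fixed 6 = 167.
All other subsets cost ≥ 165. Minimum total cost: 157.

157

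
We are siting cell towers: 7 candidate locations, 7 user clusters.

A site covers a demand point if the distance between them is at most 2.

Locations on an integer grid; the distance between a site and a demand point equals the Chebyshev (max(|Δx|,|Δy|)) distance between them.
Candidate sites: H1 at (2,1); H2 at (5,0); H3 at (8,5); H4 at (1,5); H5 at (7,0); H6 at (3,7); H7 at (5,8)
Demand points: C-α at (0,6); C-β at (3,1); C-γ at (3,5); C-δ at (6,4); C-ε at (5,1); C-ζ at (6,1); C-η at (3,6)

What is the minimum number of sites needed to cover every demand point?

Coverage sets (demand points within 2 of each site):
  H1: {C-β}
  H2: {C-β, C-ε, C-ζ}
  H3: {C-δ}
  H4: {C-α, C-γ, C-η}
  H5: {C-ε, C-ζ}
  H6: {C-γ, C-η}
  H7: {C-η}
No 2 sites suffice: every size-2 union leaves at least one demand point uncovered.
But {H2, H3, H4} covers everything, so the minimum is 3.

3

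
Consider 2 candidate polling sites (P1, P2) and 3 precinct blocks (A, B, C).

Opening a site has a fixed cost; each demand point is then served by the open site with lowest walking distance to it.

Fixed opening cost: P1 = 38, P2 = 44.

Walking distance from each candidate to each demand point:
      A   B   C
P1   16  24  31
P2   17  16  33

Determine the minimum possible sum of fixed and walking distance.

Open {P1}: assign each demand point to its cheapest open site.
  A→P1 16, B→P1 24, C→P1 31
  walking distance 71, fixed 38 → total 109.
Compare {P2}: walking distance 66 + fixed 44 = 110.
Compare {P1, P2}: walking distance 63 + fixed 82 = 145.

109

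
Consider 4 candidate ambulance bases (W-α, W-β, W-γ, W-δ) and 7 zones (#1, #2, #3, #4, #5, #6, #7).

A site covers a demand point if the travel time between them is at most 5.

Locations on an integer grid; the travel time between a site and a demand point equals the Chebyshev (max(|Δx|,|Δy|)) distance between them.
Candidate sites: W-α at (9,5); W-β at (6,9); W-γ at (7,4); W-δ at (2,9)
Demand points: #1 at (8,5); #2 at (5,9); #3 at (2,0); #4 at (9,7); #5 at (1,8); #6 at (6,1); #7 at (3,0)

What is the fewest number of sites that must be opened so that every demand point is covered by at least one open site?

2

Coverage sets (demand points within 5 of each site):
  W-α: {#1, #2, #4, #6}
  W-β: {#1, #2, #4, #5}
  W-γ: {#1, #2, #3, #4, #6, #7}
  W-δ: {#2, #5}
No single site covers all 7 demand points.
But {W-β, W-γ} covers everything, so the minimum is 2.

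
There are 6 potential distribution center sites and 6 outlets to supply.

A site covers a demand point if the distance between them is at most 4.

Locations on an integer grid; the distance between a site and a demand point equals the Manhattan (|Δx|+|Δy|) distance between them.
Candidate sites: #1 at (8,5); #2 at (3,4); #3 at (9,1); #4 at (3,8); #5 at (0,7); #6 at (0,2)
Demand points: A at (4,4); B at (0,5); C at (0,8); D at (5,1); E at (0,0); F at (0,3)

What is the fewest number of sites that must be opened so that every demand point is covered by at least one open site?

4

Coverage sets (demand points within 4 of each site):
  #1: {}
  #2: {A, B, F}
  #3: {D}
  #4: {C}
  #5: {B, C, F}
  #6: {B, E, F}
No 3 sites suffice: every size-3 union leaves at least one demand point uncovered.
But {#2, #3, #4, #6} covers everything, so the minimum is 4.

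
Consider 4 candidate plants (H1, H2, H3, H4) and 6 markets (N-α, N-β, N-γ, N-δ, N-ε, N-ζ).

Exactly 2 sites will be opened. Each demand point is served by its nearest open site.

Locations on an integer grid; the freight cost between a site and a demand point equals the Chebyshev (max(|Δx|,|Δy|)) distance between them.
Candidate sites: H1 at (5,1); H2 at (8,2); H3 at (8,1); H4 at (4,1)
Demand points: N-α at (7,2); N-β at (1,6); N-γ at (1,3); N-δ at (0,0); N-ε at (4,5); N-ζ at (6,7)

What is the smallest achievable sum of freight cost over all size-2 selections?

Open {H2, H4}.
  N-α→H2 1, N-β→H4 5, N-γ→H4 3, N-δ→H4 4, N-ε→H2 4, N-ζ→H2 5  ⇒ total 22.
Compare {H3, H4}: total 23.
Compare {H1, H2}: total 24.
No size-2 selection does better; minimum is 22.

22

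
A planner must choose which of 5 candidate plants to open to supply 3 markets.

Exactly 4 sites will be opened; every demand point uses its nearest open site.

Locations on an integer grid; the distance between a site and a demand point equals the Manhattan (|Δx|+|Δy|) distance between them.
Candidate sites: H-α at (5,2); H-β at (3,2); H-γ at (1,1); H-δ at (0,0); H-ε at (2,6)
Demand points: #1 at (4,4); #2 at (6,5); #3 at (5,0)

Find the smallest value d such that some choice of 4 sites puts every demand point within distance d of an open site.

Open {H-α, H-β, H-γ, H-δ}.
  Farthest demand point is #2 at distance 4 (to H-α); all others are ≤ 4.
With {H-α, H-β, H-γ, H-ε} the worst case is 4.
With {H-α, H-β, H-δ, H-ε} the worst case is 4.
No size-4 selection achieves below 4.

4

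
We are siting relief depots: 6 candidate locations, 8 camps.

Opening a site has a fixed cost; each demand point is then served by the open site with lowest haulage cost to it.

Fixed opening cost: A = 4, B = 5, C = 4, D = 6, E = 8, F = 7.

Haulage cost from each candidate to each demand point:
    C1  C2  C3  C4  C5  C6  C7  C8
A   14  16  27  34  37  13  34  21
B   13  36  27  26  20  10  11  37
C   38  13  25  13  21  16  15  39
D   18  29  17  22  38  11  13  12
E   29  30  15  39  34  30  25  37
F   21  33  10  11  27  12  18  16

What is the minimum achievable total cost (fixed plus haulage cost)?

120

Open {B, C, F}: assign each demand point to its cheapest open site.
  C1→B 13, C2→C 13, C3→F 10, C4→F 11, C5→B 20, C6→B 10, C7→B 11, C8→F 16
  haulage cost 104, fixed 16 → total 120.
Compare {B, C, D, F}: haulage cost 100 + fixed 22 = 122.
Compare {A, B, F}: haulage cost 107 + fixed 16 = 123.
Compare {B, C, D}: haulage cost 109 + fixed 15 = 124.
All other subsets cost ≥ 122. Minimum total cost: 120.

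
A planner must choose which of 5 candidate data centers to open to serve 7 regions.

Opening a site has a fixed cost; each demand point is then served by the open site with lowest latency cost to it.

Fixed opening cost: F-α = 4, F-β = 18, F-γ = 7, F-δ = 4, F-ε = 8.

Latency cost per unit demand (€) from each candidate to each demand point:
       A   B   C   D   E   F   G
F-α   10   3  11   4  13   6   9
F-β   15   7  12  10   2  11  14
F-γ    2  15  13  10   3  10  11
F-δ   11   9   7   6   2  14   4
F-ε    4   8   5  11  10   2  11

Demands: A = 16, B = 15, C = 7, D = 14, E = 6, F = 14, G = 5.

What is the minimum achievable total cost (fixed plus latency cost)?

251

Open {F-α, F-γ, F-δ, F-ε}: assign each demand point to its cheapest open site.
  A→F-γ 16×2=32, B→F-α 15×3=45, C→F-ε 7×5=35, D→F-α 14×4=56, E→F-δ 6×2=12, F→F-ε 14×2=28, G→F-δ 5×4=20
  latency cost 228, fixed 23 → total 251.
Compare {F-α, F-β, F-γ, F-δ, F-ε}: latency cost 228 + fixed 41 = 269.
Compare {F-α, F-δ, F-ε}: latency cost 260 + fixed 16 = 276.
Compare {F-α, F-γ, F-ε}: latency cost 259 + fixed 19 = 278.
All other subsets cost ≥ 269. Minimum total cost: 251.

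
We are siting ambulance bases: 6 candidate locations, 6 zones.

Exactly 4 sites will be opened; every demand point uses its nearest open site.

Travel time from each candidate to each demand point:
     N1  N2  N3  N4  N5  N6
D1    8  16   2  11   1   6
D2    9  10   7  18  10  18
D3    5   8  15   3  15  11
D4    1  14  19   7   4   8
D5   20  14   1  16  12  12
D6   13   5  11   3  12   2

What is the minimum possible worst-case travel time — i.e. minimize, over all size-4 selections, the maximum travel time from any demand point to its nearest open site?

Open {D1, D2, D3, D6}.
  Farthest demand point is N1 at travel time 5 (to D3); all others are ≤ 5.
With {D1, D2, D4, D6} the worst case is 5.
With {D1, D3, D4, D6} the worst case is 5.
No size-4 selection achieves below 5.

5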